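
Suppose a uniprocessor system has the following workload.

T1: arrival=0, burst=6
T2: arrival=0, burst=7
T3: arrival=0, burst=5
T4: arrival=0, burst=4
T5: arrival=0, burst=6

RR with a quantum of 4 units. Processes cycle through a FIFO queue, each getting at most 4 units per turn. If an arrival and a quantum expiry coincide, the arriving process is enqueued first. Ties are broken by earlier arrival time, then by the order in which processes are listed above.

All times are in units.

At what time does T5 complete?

Schedule: | T1 0-4 | T2 4-8 | T3 8-12 | T4 12-16 | T5 16-20 | T1 20-22 | T2 22-25 | T3 25-26 | T5 26-28 |
Completion: T1=22  T2=25  T3=26  T4=16  T5=28

28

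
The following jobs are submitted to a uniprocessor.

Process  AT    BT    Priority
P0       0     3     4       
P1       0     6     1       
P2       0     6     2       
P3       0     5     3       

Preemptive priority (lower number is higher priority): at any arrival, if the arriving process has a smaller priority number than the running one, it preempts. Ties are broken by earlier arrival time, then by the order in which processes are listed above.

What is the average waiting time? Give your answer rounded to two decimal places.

8.75

Gantt: | P1 0-6 | P2 6-12 | P3 12-17 | P0 17-20 |
Completion: P0=20  P1=6  P2=12  P3=17
Waiting times: P0=17, P1=0, P2=6, P3=12
Average waiting = (17+0+6+12) / 4 = 35/4 = 8.75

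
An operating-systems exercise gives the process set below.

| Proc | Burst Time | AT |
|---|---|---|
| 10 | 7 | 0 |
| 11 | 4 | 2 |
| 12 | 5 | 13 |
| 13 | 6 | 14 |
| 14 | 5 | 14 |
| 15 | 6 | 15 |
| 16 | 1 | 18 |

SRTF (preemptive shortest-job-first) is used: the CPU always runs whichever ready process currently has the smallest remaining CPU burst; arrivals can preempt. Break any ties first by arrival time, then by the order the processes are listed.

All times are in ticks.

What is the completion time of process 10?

11

Schedule: | 10 0-2 | 11 2-6 | 10 6-11 | idle 11-13 | 12 13-18 | 16 18-19 | 14 19-24 | 13 24-30 | 15 30-36 |
Completion: 10=11  11=6  12=18  13=30  14=24  15=36  16=19
Turnaround (C−A): 10=11  11=4  12=5  13=16  14=10  15=21  16=1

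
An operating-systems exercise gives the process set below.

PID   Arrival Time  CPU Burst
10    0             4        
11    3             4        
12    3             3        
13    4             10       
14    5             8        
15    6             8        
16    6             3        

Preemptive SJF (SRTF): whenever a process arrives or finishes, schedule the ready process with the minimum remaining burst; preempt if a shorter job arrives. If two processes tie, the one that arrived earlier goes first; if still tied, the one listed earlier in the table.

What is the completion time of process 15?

30

Timeline: | 10 0-4 | 12 4-7 | 16 7-10 | 11 10-14 | 14 14-22 | 15 22-30 | 13 30-40 |
Completion: 10=4  11=14  12=7  13=40  14=22  15=30  16=10
Turnaround (C−A): 10=4  11=11  12=4  13=36  14=17  15=24  16=4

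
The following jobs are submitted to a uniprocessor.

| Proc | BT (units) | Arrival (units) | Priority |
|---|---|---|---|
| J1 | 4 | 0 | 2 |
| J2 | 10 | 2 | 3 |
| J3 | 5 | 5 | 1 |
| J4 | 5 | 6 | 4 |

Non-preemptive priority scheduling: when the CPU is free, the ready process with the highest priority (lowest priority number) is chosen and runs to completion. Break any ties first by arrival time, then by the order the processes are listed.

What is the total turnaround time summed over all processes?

Timeline: | J1 0-4 | J2 4-14 | J3 14-19 | J4 19-24 |
Completion: J1=4  J2=14  J3=19  J4=24
Turnaround (C−A): J1=4  J2=12  J3=14  J4=18
Turnaround = completion − arrival: J1=4, J2=12, J3=14, J4=18
Total turnaround = 4 + 12 + 14 + 18 = 48

48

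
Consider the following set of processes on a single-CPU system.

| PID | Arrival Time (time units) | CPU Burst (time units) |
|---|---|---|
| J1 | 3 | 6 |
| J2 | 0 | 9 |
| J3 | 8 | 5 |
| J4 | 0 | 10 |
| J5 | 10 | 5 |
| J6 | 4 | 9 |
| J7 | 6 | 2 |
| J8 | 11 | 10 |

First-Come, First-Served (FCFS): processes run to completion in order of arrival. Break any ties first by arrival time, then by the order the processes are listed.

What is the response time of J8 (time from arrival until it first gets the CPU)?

Gantt: | J2 0-9 | J4 9-19 | J1 19-25 | J6 25-34 | J7 34-36 | J3 36-41 | J5 41-46 | J8 46-56 |
Completion: J1=25  J2=9  J3=41  J4=19  J5=46  J6=34  J7=36  J8=56
Turnaround (C−A): J1=22  J2=9  J3=33  J4=19  J5=36  J6=30  J7=30  J8=45
Response(J8) = first start − arrival = 46 − 11 = 35

35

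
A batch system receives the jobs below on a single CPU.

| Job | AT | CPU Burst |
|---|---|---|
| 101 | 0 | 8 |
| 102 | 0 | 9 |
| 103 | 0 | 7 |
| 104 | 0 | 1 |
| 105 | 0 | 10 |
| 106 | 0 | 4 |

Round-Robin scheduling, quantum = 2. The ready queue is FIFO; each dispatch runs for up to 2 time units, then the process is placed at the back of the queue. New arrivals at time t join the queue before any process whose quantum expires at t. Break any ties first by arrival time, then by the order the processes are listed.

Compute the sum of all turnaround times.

169

Timeline: | 101 0-2 | 102 2-4 | 103 4-6 | 104 6-7 | 105 7-9 | 106 9-11 | 101 11-13 | 102 13-15 | 103 15-17 | 105 17-19 | 106 19-21 | 101 21-23 | 102 23-25 | 103 25-27 | 105 27-29 | 101 29-31 | 102 31-33 | 103 33-34 | 105 34-36 | 102 36-37 | 105 37-39 |
Completion: 101=31  102=37  103=34  104=7  105=39  106=21
Turnaround (C−A): 101=31  102=37  103=34  104=7  105=39  106=21
Turnaround = completion − arrival: 101=31, 102=37, 103=34, 104=7, 105=39, 106=21
Total turnaround = 31 + 37 + 34 + 7 + 39 + 21 = 169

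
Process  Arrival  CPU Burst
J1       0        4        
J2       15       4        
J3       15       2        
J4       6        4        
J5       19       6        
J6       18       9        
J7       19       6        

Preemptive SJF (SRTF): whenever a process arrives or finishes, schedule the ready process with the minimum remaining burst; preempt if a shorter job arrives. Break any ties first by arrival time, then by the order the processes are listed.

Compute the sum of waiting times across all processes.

Gantt: | J1 0-4 | idle 4-6 | J4 6-10 | idle 10-15 | J3 15-17 | J2 17-21 | J5 21-27 | J7 27-33 | J6 33-42 |
Completion: J1=4  J2=21  J3=17  J4=10  J5=27  J6=42  J7=33
Turnaround (C−A): J1=4  J2=6  J3=2  J4=4  J5=8  J6=24  J7=14
Waiting = turnaround − burst: J1=0, J2=2, J3=0, J4=0, J5=2, J6=15, J7=8
Total waiting = 0 + 2 + 0 + 0 + 2 + 15 + 8 = 27

27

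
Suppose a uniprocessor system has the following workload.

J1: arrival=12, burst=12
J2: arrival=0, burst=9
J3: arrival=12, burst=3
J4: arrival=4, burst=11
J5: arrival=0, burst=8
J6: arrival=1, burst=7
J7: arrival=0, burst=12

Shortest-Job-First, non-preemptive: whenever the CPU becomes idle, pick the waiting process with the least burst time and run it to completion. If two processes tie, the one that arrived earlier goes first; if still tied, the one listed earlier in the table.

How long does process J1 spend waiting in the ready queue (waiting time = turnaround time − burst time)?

38

Gantt: | J5 0-8 | J6 8-15 | J3 15-18 | J2 18-27 | J4 27-38 | J7 38-50 | J1 50-62 |
Completion: J1=62  J2=27  J3=18  J4=38  J5=8  J6=15  J7=50
Waiting(J1) = turnaround − burst = 50 − 12 = 38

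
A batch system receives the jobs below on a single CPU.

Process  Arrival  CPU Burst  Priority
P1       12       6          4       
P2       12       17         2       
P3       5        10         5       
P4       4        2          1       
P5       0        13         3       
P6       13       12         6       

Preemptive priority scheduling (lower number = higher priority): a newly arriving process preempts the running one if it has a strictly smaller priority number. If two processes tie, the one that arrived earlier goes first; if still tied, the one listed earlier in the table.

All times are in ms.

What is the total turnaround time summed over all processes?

167

Timeline: | P5 0-4 | P4 4-6 | P5 6-12 | P2 12-29 | P5 29-32 | P1 32-38 | P3 38-48 | P6 48-60 |
Completion: P1=38  P2=29  P3=48  P4=6  P5=32  P6=60
Turnaround = completion − arrival: P1=26, P2=17, P3=43, P4=2, P5=32, P6=47
Total turnaround = 26 + 17 + 43 + 2 + 32 + 47 = 167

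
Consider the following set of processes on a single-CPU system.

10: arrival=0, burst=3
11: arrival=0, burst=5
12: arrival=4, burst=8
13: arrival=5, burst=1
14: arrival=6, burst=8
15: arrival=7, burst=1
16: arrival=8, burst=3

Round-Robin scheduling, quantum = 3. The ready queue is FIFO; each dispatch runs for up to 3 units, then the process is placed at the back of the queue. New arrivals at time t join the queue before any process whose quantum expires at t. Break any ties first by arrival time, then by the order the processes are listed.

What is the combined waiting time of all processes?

Schedule: | 10 0-3 | 11 3-6 | 12 6-9 | 13 9-10 | 14 10-13 | 11 13-15 | 15 15-16 | 16 16-19 | 12 19-22 | 14 22-25 | 12 25-27 | 14 27-29 |
Completion: 10=3  11=15  12=27  13=10  14=29  15=16  16=19
Waiting = turnaround − burst: 10=0, 11=10, 12=15, 13=4, 14=15, 15=8, 16=8
Total waiting = 0 + 10 + 15 + 4 + 15 + 8 + 8 = 60

60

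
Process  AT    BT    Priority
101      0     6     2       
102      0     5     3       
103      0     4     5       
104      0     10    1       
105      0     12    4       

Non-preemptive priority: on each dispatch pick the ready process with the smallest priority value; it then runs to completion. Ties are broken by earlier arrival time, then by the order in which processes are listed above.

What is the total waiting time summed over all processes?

80

Timeline: | 104 0-10 | 101 10-16 | 102 16-21 | 105 21-33 | 103 33-37 |
Completion: 101=16  102=21  103=37  104=10  105=33
Waiting = turnaround − burst: 101=10, 102=16, 103=33, 104=0, 105=21
Total waiting = 10 + 16 + 33 + 0 + 21 = 80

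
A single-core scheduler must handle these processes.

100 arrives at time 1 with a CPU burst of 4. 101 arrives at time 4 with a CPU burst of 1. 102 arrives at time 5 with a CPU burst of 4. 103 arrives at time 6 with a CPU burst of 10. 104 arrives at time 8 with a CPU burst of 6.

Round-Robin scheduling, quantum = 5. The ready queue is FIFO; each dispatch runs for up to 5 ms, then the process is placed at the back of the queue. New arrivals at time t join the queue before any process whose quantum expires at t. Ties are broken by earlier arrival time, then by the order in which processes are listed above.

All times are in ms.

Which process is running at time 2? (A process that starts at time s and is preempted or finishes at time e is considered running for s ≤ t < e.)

Gantt: | idle 0-1 | 100 1-5 | 101 5-6 | 102 6-10 | 103 10-15 | 104 15-20 | 103 20-25 | 104 25-26 |
Completion: 100=5  101=6  102=10  103=25  104=26

100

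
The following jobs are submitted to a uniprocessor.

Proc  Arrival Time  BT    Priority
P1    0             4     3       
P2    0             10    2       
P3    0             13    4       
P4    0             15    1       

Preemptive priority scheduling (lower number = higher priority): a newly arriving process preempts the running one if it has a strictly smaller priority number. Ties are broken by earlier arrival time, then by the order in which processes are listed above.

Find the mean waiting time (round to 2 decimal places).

Gantt: | P4 0-15 | P2 15-25 | P1 25-29 | P3 29-42 |
Completion: P1=29  P2=25  P3=42  P4=15
Turnaround (C−A): P1=29  P2=25  P3=42  P4=15
Waiting times: P1=25, P2=15, P3=29, P4=0
Average waiting = (25+15+29+0) / 4 = 69/4 = 17.25

17.25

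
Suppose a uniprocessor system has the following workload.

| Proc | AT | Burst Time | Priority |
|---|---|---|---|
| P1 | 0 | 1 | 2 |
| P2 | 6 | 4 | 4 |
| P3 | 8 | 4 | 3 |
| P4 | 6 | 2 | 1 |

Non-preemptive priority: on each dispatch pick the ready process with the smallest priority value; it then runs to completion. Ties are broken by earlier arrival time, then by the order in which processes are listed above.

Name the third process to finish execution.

Schedule: | P1 0-1 | idle 1-6 | P4 6-8 | P3 8-12 | P2 12-16 |
Completion: P1=1  P2=16  P3=12  P4=8
Finish order: P1 → P4 → P3 → P2

P3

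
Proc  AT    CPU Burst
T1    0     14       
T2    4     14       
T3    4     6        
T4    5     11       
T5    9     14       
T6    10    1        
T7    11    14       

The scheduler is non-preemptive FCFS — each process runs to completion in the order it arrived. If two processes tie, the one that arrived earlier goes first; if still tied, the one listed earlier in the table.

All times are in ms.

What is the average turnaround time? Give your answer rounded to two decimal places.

38.71

Schedule: | T1 0-14 | T2 14-28 | T3 28-34 | T4 34-45 | T5 45-59 | T6 59-60 | T7 60-74 |
Completion: T1=14  T2=28  T3=34  T4=45  T5=59  T6=60  T7=74
Turnaround (C−A): T1=14  T2=24  T3=30  T4=40  T5=50  T6=50  T7=63
Turnaround times: T1=14, T2=24, T3=30, T4=40, T5=50, T6=50, T7=63
Average turnaround = (14+24+30+40+50+50+63) / 7 = 271/7 = 38.71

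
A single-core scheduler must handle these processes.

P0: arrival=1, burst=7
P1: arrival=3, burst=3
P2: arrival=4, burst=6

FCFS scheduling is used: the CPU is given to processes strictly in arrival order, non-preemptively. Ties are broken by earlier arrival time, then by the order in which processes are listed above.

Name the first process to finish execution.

P0

Timeline: | idle 0-1 | P0 1-8 | P1 8-11 | P2 11-17 |
Completion: P0=8  P1=11  P2=17
Turnaround (C−A): P0=7  P1=8  P2=13
Finish order: P0 → P1 → P2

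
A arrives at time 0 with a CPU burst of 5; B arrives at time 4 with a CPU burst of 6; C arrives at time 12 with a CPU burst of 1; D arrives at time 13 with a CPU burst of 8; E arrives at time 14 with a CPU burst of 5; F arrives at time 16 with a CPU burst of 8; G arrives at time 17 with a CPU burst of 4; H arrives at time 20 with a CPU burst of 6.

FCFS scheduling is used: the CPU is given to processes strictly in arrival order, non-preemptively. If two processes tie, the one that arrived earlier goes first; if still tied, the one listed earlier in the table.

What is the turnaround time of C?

Schedule: | A 0-5 | B 5-11 | idle 11-12 | C 12-13 | D 13-21 | E 21-26 | F 26-34 | G 34-38 | H 38-44 |
Completion: A=5  B=11  C=13  D=21  E=26  F=34  G=38  H=44
Turnaround(C) = completion − arrival = 13 − 12 = 1

1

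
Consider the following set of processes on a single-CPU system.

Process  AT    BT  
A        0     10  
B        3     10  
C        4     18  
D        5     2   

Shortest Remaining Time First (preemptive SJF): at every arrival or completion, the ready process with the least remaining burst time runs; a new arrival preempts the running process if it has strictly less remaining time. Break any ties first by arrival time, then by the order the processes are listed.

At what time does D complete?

7

Timeline: | A 0-5 | D 5-7 | A 7-12 | B 12-22 | C 22-40 |
Completion: A=12  B=22  C=40  D=7
Turnaround (C−A): A=12  B=19  C=36  D=2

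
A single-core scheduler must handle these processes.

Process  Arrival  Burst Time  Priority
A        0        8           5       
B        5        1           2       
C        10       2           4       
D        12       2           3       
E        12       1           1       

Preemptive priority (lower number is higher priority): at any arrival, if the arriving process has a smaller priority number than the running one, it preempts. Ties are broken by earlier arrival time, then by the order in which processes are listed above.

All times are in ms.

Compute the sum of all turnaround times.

16

Schedule: | A 0-5 | B 5-6 | A 6-9 | idle 9-10 | C 10-12 | E 12-13 | D 13-15 |
Completion: A=9  B=6  C=12  D=15  E=13
Turnaround = completion − arrival: A=9, B=1, C=2, D=3, E=1
Total turnaround = 9 + 1 + 2 + 3 + 1 = 16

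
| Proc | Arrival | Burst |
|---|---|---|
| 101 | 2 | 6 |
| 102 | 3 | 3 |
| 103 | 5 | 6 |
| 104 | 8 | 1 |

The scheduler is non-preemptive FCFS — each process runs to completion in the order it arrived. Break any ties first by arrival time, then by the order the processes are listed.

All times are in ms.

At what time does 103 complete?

Gantt: | idle 0-2 | 101 2-8 | 102 8-11 | 103 11-17 | 104 17-18 |
Completion: 101=8  102=11  103=17  104=18
Turnaround (C−A): 101=6  102=8  103=12  104=10

17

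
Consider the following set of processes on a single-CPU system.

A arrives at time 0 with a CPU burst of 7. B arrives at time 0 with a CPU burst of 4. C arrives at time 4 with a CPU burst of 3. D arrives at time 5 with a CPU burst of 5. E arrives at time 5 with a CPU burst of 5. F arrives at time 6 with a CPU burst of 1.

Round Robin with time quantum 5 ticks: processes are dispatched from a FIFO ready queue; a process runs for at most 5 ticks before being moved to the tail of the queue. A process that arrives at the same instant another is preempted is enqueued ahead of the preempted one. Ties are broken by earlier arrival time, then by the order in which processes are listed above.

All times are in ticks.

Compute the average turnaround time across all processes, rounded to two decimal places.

14.83

Gantt: | A 0-5 | B 5-9 | C 9-12 | D 12-17 | E 17-22 | A 22-24 | F 24-25 |
Completion: A=24  B=9  C=12  D=17  E=22  F=25
Turnaround times: A=24, B=9, C=8, D=12, E=17, F=19
Average turnaround = (24+9+8+12+17+19) / 6 = 89/6 = 14.83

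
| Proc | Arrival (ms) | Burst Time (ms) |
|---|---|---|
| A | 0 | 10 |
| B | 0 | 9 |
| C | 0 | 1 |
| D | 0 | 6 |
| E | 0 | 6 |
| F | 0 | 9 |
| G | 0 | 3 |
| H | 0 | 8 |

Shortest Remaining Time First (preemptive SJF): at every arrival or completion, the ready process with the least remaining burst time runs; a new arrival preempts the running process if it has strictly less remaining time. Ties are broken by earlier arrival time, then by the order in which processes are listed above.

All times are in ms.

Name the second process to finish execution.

Gantt: | C 0-1 | G 1-4 | D 4-10 | E 10-16 | H 16-24 | B 24-33 | F 33-42 | A 42-52 |
Completion: A=52  B=33  C=1  D=10  E=16  F=42  G=4  H=24
Finish order: C → G → D → E → H → B → F → A

G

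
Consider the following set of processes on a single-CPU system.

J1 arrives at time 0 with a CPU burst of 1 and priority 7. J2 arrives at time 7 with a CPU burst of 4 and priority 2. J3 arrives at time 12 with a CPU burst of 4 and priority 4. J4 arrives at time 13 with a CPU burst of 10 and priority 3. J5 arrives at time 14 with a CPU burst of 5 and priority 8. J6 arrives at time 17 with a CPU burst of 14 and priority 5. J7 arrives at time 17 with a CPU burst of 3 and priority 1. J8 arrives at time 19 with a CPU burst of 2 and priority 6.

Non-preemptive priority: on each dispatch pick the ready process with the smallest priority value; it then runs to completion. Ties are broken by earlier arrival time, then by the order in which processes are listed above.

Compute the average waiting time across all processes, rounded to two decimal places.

9.88

Gantt: | J1 0-1 | idle 1-7 | J2 7-11 | idle 11-12 | J3 12-16 | J4 16-26 | J7 26-29 | J6 29-43 | J8 43-45 | J5 45-50 |
Completion: J1=1  J2=11  J3=16  J4=26  J5=50  J6=43  J7=29  J8=45
Waiting times: J1=0, J2=0, J3=0, J4=3, J5=31, J6=12, J7=9, J8=24
Average waiting = (0+0+0+3+31+12+9+24) / 8 = 79/8 = 9.88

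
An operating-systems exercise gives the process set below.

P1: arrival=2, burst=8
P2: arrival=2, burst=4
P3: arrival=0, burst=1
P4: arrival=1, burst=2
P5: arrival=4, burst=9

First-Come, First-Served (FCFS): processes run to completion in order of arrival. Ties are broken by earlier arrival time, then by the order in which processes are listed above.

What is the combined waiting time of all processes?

Timeline: | P3 0-1 | P4 1-3 | P1 3-11 | P2 11-15 | P5 15-24 |
Completion: P1=11  P2=15  P3=1  P4=3  P5=24
Turnaround (C−A): P1=9  P2=13  P3=1  P4=2  P5=20
Waiting = turnaround − burst: P1=1, P2=9, P3=0, P4=0, P5=11
Total waiting = 1 + 9 + 0 + 0 + 11 = 21

21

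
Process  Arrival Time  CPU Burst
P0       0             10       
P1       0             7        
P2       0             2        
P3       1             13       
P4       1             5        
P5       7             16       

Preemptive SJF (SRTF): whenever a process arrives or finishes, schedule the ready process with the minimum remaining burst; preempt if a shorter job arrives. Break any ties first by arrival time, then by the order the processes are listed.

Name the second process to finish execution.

P4

Schedule: | P2 0-2 | P4 2-7 | P1 7-14 | P0 14-24 | P3 24-37 | P5 37-53 |
Completion: P0=24  P1=14  P2=2  P3=37  P4=7  P5=53
Turnaround (C−A): P0=24  P1=14  P2=2  P3=36  P4=6  P5=46
Finish order: P2 → P4 → P1 → P0 → P3 → P5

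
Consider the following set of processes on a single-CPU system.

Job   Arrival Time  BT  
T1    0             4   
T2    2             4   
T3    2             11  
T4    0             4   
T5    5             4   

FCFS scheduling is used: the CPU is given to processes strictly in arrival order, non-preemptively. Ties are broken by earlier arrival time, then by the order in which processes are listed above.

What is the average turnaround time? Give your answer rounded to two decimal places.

Timeline: | T1 0-4 | T4 4-8 | T2 8-12 | T3 12-23 | T5 23-27 |
Completion: T1=4  T2=12  T3=23  T4=8  T5=27
Turnaround times: T1=4, T2=10, T3=21, T4=8, T5=22
Average turnaround = (4+10+21+8+22) / 5 = 65/5 = 13.00

13.00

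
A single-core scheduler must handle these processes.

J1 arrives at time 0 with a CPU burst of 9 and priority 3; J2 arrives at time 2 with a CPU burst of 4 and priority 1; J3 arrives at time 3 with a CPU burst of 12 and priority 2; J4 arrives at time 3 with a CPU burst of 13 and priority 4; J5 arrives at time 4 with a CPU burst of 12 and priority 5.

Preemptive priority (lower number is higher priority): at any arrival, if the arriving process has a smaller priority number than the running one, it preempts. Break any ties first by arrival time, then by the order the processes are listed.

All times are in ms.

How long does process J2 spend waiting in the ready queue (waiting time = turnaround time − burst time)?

0

Gantt: | J1 0-2 | J2 2-6 | J3 6-18 | J1 18-25 | J4 25-38 | J5 38-50 |
Completion: J1=25  J2=6  J3=18  J4=38  J5=50
Turnaround (C−A): J1=25  J2=4  J3=15  J4=35  J5=46
Waiting(J2) = turnaround − burst = 4 − 4 = 0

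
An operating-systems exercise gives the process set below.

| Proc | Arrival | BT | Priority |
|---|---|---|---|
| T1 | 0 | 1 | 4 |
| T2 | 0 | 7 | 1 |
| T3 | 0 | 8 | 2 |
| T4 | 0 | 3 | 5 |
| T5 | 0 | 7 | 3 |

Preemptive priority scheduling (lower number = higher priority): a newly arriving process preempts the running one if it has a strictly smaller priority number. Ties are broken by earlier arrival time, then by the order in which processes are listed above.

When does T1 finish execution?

23

Timeline: | T2 0-7 | T3 7-15 | T5 15-22 | T1 22-23 | T4 23-26 |
Completion: T1=23  T2=7  T3=15  T4=26  T5=22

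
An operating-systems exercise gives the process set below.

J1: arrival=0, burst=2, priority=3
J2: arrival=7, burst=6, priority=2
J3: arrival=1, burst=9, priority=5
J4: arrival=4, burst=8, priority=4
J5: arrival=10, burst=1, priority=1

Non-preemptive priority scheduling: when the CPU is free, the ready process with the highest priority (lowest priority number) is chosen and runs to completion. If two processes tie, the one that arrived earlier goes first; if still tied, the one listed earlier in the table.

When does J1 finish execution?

Timeline: | J1 0-2 | J3 2-11 | J5 11-12 | J2 12-18 | J4 18-26 |
Completion: J1=2  J2=18  J3=11  J4=26  J5=12
Turnaround (C−A): J1=2  J2=11  J3=10  J4=22  J5=2

2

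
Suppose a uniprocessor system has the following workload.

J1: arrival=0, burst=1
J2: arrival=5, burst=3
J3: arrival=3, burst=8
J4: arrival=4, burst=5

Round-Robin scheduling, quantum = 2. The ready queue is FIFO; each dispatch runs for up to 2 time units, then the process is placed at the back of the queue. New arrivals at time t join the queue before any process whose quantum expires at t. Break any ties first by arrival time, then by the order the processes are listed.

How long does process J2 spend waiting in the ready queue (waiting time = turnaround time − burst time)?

6

Timeline: | J1 0-1 | idle 1-3 | J3 3-5 | J4 5-7 | J2 7-9 | J3 9-11 | J4 11-13 | J2 13-14 | J3 14-16 | J4 16-17 | J3 17-19 |
Completion: J1=1  J2=14  J3=19  J4=17
Turnaround (C−A): J1=1  J2=9  J3=16  J4=13
Waiting(J2) = turnaround − burst = 9 − 3 = 6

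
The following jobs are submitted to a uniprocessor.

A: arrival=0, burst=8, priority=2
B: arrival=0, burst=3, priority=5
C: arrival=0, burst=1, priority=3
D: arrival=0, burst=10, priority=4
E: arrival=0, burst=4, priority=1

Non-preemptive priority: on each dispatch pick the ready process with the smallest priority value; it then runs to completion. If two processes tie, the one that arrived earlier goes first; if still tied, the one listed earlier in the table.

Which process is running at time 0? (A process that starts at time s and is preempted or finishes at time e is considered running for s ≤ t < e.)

Schedule: | E 0-4 | A 4-12 | C 12-13 | D 13-23 | B 23-26 |
Completion: A=12  B=26  C=13  D=23  E=4

E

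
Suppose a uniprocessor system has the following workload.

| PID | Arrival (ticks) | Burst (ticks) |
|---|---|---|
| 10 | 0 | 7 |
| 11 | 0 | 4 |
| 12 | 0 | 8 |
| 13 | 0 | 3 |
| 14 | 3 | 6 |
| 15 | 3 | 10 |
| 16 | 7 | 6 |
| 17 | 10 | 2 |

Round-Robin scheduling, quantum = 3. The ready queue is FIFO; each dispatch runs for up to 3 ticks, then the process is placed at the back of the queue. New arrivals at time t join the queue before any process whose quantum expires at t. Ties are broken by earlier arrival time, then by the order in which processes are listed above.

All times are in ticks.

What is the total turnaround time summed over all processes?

239

Timeline: | 10 0-3 | 11 3-6 | 12 6-9 | 13 9-12 | 14 12-15 | 15 15-18 | 10 18-21 | 11 21-22 | 16 22-25 | 12 25-28 | 17 28-30 | 14 30-33 | 15 33-36 | 10 36-37 | 16 37-40 | 12 40-42 | 15 42-46 |
Completion: 10=37  11=22  12=42  13=12  14=33  15=46  16=40  17=30
Turnaround (C−A): 10=37  11=22  12=42  13=12  14=30  15=43  16=33  17=20
Turnaround = completion − arrival: 10=37, 11=22, 12=42, 13=12, 14=30, 15=43, 16=33, 17=20
Total turnaround = 37 + 22 + 42 + 12 + 30 + 43 + 33 + 20 = 239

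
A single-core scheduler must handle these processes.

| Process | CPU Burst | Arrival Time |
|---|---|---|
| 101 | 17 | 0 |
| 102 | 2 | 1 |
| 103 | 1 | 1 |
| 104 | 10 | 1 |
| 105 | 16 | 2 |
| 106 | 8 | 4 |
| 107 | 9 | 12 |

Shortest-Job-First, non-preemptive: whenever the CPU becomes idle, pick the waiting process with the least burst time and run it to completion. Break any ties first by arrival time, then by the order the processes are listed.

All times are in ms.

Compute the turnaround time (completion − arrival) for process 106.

Timeline: | 101 0-17 | 103 17-18 | 102 18-20 | 106 20-28 | 107 28-37 | 104 37-47 | 105 47-63 |
Completion: 101=17  102=20  103=18  104=47  105=63  106=28  107=37
Turnaround(106) = completion − arrival = 28 − 4 = 24

24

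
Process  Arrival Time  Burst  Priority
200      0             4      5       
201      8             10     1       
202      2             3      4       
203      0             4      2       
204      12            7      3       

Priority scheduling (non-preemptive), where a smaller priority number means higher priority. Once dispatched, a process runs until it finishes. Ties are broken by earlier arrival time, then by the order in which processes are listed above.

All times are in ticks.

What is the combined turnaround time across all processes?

Schedule: | 203 0-4 | 202 4-7 | 200 7-11 | 201 11-21 | 204 21-28 |
Completion: 200=11  201=21  202=7  203=4  204=28
Turnaround (C−A): 200=11  201=13  202=5  203=4  204=16
Turnaround = completion − arrival: 200=11, 201=13, 202=5, 203=4, 204=16
Total turnaround = 11 + 13 + 5 + 4 + 16 = 49

49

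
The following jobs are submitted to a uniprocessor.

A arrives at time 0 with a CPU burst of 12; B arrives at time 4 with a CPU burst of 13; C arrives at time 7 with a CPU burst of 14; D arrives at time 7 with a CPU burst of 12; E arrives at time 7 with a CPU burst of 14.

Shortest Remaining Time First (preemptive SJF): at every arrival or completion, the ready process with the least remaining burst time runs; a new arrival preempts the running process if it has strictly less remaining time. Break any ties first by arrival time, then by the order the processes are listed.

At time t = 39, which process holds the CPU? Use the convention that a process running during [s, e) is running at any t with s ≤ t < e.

Gantt: | A 0-12 | D 12-24 | B 24-37 | C 37-51 | E 51-65 |
Completion: A=12  B=37  C=51  D=24  E=65

C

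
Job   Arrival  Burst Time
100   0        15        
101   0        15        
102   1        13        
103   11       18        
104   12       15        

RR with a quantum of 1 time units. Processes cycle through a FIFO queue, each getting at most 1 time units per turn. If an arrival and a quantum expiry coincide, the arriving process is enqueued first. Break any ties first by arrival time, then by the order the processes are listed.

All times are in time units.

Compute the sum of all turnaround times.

308

Timeline: | 100 0-1 | 101 1-2 | 102 2-3 | 100 3-4 | 101 4-5 | 102 5-6 | 100 6-7 | 101 7-8 | 102 8-9 | 100 9-10 | 101 10-11 | 102 11-12 | 100 12-13 | 103 13-14 | 101 14-15 | 104 15-16 | 102 16-17 | 100 17-18 | 103 18-19 | 101 19-20 | 104 20-21 | 102 21-22 | 100 22-23 | 103 23-24 | 101 24-25 | 104 25-26 | 102 26-27 | 100 27-28 | 103 28-29 | 101 29-30 | 104 30-31 | 102 31-32 | 100 32-33 | 103 33-34 | 101 34-35 | 104 35-36 | 102 36-37 | 100 37-38 | 103 38-39 | 101 39-40 | 104 40-41 | 102 41-42 | 100 42-43 | 103 43-44 | 101 44-45 | 104 45-46 | 102 46-47 | 100 47-48 | 103 48-49 | 101 49-50 | 104 50-51 | 102 51-52 | 100 52-53 | 103 53-54 | 101 54-55 | 104 55-56 | 102 56-57 | 100 57-58 | 103 58-59 | 101 59-60 | 104 60-61 | 100 61-62 | 103 62-63 | 101 63-64 | 104 64-65 | 103 65-66 | 104 66-67 | 103 67-68 | 104 68-69 | 103 69-70 | 104 70-71 | 103 71-72 | 104 72-73 | 103 73-76 |
Completion: 100=62  101=64  102=57  103=76  104=73
Turnaround = completion − arrival: 100=62, 101=64, 102=56, 103=65, 104=61
Total turnaround = 62 + 64 + 56 + 65 + 61 = 308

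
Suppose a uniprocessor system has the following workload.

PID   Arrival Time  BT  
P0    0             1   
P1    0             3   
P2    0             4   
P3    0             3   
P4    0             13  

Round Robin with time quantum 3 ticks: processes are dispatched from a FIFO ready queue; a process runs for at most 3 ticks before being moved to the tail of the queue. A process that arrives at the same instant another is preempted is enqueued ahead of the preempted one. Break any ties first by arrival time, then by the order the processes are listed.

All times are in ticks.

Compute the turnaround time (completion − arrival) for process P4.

Gantt: | P0 0-1 | P1 1-4 | P2 4-7 | P3 7-10 | P4 10-13 | P2 13-14 | P4 14-24 |
Completion: P0=1  P1=4  P2=14  P3=10  P4=24
Turnaround(P4) = completion − arrival = 24 − 0 = 24

24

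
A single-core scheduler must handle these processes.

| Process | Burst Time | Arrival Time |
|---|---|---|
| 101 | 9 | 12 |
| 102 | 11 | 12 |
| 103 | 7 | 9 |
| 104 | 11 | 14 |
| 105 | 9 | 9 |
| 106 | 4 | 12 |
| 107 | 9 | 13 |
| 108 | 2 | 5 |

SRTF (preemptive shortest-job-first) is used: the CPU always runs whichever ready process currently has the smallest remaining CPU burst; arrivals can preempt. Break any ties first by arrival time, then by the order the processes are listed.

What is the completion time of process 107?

Timeline: | idle 0-5 | 108 5-7 | idle 7-9 | 103 9-16 | 106 16-20 | 105 20-29 | 101 29-38 | 107 38-47 | 102 47-58 | 104 58-69 |
Completion: 101=38  102=58  103=16  104=69  105=29  106=20  107=47  108=7
Turnaround (C−A): 101=26  102=46  103=7  104=55  105=20  106=8  107=34  108=2

47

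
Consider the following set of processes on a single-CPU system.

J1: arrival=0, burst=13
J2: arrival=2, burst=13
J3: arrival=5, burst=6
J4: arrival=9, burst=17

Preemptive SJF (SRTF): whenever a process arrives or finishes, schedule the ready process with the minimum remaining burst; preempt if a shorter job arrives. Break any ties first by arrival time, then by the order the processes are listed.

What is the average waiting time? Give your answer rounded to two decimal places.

Schedule: | J1 0-5 | J3 5-11 | J1 11-19 | J2 19-32 | J4 32-49 |
Completion: J1=19  J2=32  J3=11  J4=49
Turnaround (C−A): J1=19  J2=30  J3=6  J4=40
Waiting times: J1=6, J2=17, J3=0, J4=23
Average waiting = (6+17+0+23) / 4 = 46/4 = 11.50

11.50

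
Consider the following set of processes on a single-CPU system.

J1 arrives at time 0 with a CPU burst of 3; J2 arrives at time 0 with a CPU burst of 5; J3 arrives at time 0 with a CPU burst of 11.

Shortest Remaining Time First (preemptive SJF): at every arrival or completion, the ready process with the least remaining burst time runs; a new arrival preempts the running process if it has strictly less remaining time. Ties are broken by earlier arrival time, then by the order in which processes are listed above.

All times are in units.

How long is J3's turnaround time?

Timeline: | J1 0-3 | J2 3-8 | J3 8-19 |
Completion: J1=3  J2=8  J3=19
Turnaround(J3) = completion − arrival = 19 − 0 = 19

19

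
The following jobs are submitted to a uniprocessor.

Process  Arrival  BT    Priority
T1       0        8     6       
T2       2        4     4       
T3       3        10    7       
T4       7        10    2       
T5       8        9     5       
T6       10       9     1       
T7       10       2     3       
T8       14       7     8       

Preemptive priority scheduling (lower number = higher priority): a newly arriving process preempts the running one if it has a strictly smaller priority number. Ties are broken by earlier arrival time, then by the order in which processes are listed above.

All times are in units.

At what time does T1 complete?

42

Gantt: | T1 0-2 | T2 2-6 | T1 6-7 | T4 7-10 | T6 10-19 | T4 19-26 | T7 26-28 | T5 28-37 | T1 37-42 | T3 42-52 | T8 52-59 |
Completion: T1=42  T2=6  T3=52  T4=26  T5=37  T6=19  T7=28  T8=59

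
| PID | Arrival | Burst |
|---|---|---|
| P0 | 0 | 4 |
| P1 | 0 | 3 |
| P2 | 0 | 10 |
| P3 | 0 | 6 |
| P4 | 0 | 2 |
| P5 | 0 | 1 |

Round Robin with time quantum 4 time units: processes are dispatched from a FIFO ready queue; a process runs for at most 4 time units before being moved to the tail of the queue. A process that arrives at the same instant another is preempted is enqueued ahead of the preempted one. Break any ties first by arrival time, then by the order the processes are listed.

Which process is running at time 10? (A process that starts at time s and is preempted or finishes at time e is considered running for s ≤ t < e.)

P2

Timeline: | P0 0-4 | P1 4-7 | P2 7-11 | P3 11-15 | P4 15-17 | P5 17-18 | P2 18-22 | P3 22-24 | P2 24-26 |
Completion: P0=4  P1=7  P2=26  P3=24  P4=17  P5=18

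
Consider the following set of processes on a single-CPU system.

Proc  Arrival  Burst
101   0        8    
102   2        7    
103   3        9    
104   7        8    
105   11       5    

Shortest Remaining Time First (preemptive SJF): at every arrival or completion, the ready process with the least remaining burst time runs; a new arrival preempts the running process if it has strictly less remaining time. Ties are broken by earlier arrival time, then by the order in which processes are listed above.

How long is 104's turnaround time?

21

Timeline: | 101 0-8 | 102 8-15 | 105 15-20 | 104 20-28 | 103 28-37 |
Completion: 101=8  102=15  103=37  104=28  105=20
Turnaround (C−A): 101=8  102=13  103=34  104=21  105=9
Turnaround(104) = completion − arrival = 28 − 7 = 21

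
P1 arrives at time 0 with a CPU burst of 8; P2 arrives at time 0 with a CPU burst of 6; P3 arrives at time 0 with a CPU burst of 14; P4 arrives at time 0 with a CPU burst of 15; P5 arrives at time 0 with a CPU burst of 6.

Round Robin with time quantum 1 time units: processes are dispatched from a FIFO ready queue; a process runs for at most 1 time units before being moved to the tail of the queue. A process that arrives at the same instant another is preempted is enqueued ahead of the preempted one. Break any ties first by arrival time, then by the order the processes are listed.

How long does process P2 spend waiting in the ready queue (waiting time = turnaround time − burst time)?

21

Timeline: | P1 0-1 | P2 1-2 | P3 2-3 | P4 3-4 | P5 4-5 | P1 5-6 | P2 6-7 | P3 7-8 | P4 8-9 | P5 9-10 | P1 10-11 | P2 11-12 | P3 12-13 | P4 13-14 | P5 14-15 | P1 15-16 | P2 16-17 | P3 17-18 | P4 18-19 | P5 19-20 | P1 20-21 | P2 21-22 | P3 22-23 | P4 23-24 | P5 24-25 | P1 25-26 | P2 26-27 | P3 27-28 | P4 28-29 | P5 29-30 | P1 30-31 | P3 31-32 | P4 32-33 | P1 33-34 | P3 34-35 | P4 35-36 | P3 36-37 | P4 37-38 | P3 38-39 | P4 39-40 | P3 40-41 | P4 41-42 | P3 42-43 | P4 43-44 | P3 44-45 | P4 45-46 | P3 46-47 | P4 47-49 |
Completion: P1=34  P2=27  P3=47  P4=49  P5=30
Turnaround (C−A): P1=34  P2=27  P3=47  P4=49  P5=30
Waiting(P2) = turnaround − burst = 27 − 6 = 21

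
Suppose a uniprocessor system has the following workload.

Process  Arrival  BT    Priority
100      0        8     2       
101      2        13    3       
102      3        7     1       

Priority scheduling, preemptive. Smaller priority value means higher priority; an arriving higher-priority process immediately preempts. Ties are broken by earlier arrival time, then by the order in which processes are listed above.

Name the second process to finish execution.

Timeline: | 100 0-3 | 102 3-10 | 100 10-15 | 101 15-28 |
Completion: 100=15  101=28  102=10
Turnaround (C−A): 100=15  101=26  102=7
Finish order: 102 → 100 → 101

100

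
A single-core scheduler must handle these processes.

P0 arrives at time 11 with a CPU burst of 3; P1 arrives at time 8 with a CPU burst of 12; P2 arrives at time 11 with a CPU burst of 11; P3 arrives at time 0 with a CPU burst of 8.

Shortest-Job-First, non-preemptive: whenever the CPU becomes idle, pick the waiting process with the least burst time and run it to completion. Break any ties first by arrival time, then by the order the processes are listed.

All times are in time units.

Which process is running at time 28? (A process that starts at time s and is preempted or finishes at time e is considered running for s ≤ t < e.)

P2

Schedule: | P3 0-8 | P1 8-20 | P0 20-23 | P2 23-34 |
Completion: P0=23  P1=20  P2=34  P3=8
Turnaround (C−A): P0=12  P1=12  P2=23  P3=8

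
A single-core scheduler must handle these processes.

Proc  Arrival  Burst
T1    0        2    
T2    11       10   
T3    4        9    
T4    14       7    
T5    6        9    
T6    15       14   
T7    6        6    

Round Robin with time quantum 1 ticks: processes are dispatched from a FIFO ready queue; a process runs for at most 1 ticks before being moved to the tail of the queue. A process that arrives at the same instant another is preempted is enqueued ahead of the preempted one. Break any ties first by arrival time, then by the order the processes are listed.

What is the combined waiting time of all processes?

Timeline: | T1 0-2 | idle 2-4 | T3 4-6 | T5 6-7 | T7 7-8 | T3 8-9 | T5 9-10 | T7 10-11 | T3 11-12 | T5 12-13 | T2 13-14 | T7 14-15 | T3 15-16 | T5 16-17 | T4 17-18 | T2 18-19 | T6 19-20 | T7 20-21 | T3 21-22 | T5 22-23 | T4 23-24 | T2 24-25 | T6 25-26 | T7 26-27 | T3 27-28 | T5 28-29 | T4 29-30 | T2 30-31 | T6 31-32 | T7 32-33 | T3 33-34 | T5 34-35 | T4 35-36 | T2 36-37 | T6 37-38 | T3 38-39 | T5 39-40 | T4 40-41 | T2 41-42 | T6 42-43 | T5 43-44 | T4 44-45 | T2 45-46 | T6 46-47 | T4 47-48 | T2 48-49 | T6 49-50 | T2 50-51 | T6 51-52 | T2 52-53 | T6 53-59 |
Completion: T1=2  T2=53  T3=39  T4=48  T5=44  T6=59  T7=33
Turnaround (C−A): T1=2  T2=42  T3=35  T4=34  T5=38  T6=44  T7=27
Waiting = turnaround − burst: T1=0, T2=32, T3=26, T4=27, T5=29, T6=30, T7=21
Total waiting = 0 + 32 + 26 + 27 + 29 + 30 + 21 = 165

165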